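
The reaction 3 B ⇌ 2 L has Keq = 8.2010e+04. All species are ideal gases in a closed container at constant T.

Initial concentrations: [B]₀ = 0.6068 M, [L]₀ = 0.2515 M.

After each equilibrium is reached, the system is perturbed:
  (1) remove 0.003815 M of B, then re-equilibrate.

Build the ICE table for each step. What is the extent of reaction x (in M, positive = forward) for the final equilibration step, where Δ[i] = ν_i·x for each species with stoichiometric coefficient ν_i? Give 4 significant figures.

Q₀ = 0.2831 vs Keq = 8.2010e+04 ⇒ Q<K, forward
Step 1:
                   B          L
  Initial     0.6068     0.2515
  Change     -0.5896     0.3931
  Equil      0.01718     0.6446
  solve Keq expr → x = 0.1965; check Q = 8.2010e+04
Then remove 0.003815 M of B.
Step 2:
                   B          L
  Initial    0.01336     0.6446
  Change     0.00377  -0.002514
  Equil      0.01713     0.6421
  solve Keq expr → x = -0.001257; check Q = 8.2010e+04

x = -0.001257 M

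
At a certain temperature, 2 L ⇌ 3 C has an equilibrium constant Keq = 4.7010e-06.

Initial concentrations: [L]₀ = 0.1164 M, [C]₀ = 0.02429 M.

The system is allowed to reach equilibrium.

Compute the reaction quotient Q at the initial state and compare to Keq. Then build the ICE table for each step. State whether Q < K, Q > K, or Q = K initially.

Q₀ = 0.001058; Q > K (proceeds reverse)

Q₀ = 0.001058 vs Keq = 4.7010e-06 ⇒ Q>K, reverse
Step 1:
                  L         C
  Initial    0.1164   0.02429
  Change    0.01333     -0.02
  Equil      0.1297  0.004293
  solve Keq expr → x = -0.006666; check Q = 4.7010e-06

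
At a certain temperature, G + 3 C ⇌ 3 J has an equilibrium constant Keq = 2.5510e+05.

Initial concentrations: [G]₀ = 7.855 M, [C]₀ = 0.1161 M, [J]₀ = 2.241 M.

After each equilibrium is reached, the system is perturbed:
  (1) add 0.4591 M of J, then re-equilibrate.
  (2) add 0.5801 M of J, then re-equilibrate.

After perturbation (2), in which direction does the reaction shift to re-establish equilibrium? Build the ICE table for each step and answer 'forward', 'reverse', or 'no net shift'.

Direction: reverse

Q₀ = 915.6 vs Keq = 2.5510e+05 ⇒ Q<K, forward
Step 1:
                    G           C           J
  I             7.855      0.1161       2.241
  C          -0.03251    -0.09753     0.09753
  E             7.822     0.01857       2.339
  solve Keq expr → x = 0.03251; check Q = 2.5510e+05
Then add 0.4591 M of J.
Step 2:
                    G           C           J
  I             7.822     0.01857       2.798
  C          0.001206    0.003617   -0.003617
  E             7.824     0.02219       2.794
  solve Keq expr → x = -0.001206; check Q = 2.5510e+05
Then add 0.5801 M of J.
Step 3:
                    G           C           J
  I             7.824     0.02219       3.374
  C          0.001523    0.004569   -0.004569
  E             7.825     0.02676        3.37
  solve Keq expr → x = -0.001523; check Q = 2.5510e+05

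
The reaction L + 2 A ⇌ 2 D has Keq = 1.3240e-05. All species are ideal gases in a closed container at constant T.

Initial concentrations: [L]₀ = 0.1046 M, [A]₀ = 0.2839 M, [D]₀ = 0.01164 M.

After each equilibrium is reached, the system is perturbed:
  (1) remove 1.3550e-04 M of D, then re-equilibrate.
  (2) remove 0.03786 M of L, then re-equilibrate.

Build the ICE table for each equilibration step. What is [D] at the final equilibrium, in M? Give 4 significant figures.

Q₀ = 0.01607 vs Keq = 1.3240e-05 ⇒ Q>K, reverse
Step 1:
                  L         A         D
  init       0.1046    0.2839   0.01164
  Δ        0.005642   0.01128  -0.01128
  eq         0.1102    0.2952 3.5662e-04
  solve Keq expr → x = -0.005642; check Q = 1.3240e-05
Then remove 1.3550e-04 M of D.
Step 2:
                  L         A         D
  init       0.1102    0.2952 2.2112e-04
  Δ       -6.7614e-05 -1.3523e-04 1.3523e-04
  eq         0.1102     0.295 3.5635e-04
  solve Keq expr → x = 6.7614e-05; check Q = 1.3240e-05
Then remove 0.03786 M of L.
Step 3:
                  L         A         D
  init      0.07231     0.295 3.5635e-04
  Δ       3.3758e-05 6.7515e-05 -6.7515e-05
  eq        0.07235    0.2951 2.8883e-04
  solve Keq expr → x = -3.3758e-05; check Q = 1.3240e-05

[D]_eq = 2.8883e-04 M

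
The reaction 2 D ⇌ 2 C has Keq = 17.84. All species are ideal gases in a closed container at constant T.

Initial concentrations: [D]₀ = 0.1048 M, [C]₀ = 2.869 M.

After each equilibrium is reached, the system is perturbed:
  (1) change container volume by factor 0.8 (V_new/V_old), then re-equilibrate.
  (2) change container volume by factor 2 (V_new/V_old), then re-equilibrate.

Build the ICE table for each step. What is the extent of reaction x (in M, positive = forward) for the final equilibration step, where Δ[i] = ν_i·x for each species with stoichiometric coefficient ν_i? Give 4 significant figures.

x = 0 M

Q₀ = 749.4 vs Keq = 17.84 ⇒ Q>K, reverse
Step 1:
                   D          C
  Initial     0.1048      2.869
  Change      0.4645    -0.4645
  Equil       0.5693      2.405
  solve Keq expr → x = -0.2322; check Q = 17.84
Then change container volume by factor 0.8 (V_new/V_old).
Step 2:
                   D          C
  Initial     0.7116      3.006
  Change           0          0
  Equil       0.7116      3.006
  solve Keq expr → x = 0; check Q = 17.84
Then change container volume by factor 2 (V_new/V_old).
Step 3:
                   D          C
  Initial     0.3558      1.503
  Change           0          0
  Equil       0.3558      1.503
  solve Keq expr → x = 0; check Q = 17.84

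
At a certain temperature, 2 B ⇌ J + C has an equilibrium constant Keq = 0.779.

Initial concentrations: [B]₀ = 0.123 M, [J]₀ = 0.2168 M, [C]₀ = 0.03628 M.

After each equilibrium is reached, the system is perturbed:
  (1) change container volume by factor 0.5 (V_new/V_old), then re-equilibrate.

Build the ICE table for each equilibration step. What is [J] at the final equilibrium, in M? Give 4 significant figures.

Q₀ = 0.5199 vs Keq = 0.779 ⇒ Q<K, forward
Step 1:
                  B         J         C
  init        0.123    0.2168   0.03628
  Δ        -0.01258  0.006292  0.006292
  eq         0.1104    0.2231   0.04257
  solve Keq expr → x = 0.006292; check Q = 0.779
Then change container volume by factor 0.5 (V_new/V_old).
Step 2:
                  B         J         C
  init       0.2208    0.4462   0.08514
  Δ               0         0         0
  eq         0.2208    0.4462   0.08514
  solve Keq expr → x = 0; check Q = 0.779

[J]_eq = 0.4462 M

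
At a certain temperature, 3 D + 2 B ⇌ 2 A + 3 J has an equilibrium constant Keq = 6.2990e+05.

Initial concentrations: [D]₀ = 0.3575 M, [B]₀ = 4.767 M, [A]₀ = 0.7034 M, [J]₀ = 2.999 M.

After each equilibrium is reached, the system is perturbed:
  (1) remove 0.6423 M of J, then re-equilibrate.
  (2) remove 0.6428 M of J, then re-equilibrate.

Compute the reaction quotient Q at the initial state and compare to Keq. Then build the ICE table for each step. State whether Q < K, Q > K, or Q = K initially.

Q₀ = 12.85 vs Keq = 6.2990e+05 ⇒ Q<K, forward
Step 1:
                    D           B           A           J
  Initial      0.3575       4.767      0.7034       2.999
  Change      -0.3439     -0.2293      0.2293      0.3439
  Equil       0.01358       4.538      0.9327       3.343
  solve Keq expr → x = 0.1146; check Q = 6.2990e+05
Then remove 0.6423 M of J.
Step 2:
                    D           B           A           J
  Initial     0.01358       4.538      0.9327       2.701
  Change    -0.002583   -0.001722    0.001722    0.002583
  Equil         0.011       4.536      0.9344       2.703
  solve Keq expr → x = 8.6094e-04; check Q = 6.2990e+05
Then remove 0.6428 M of J.
Step 3:
                    D           B           A           J
  Initial       0.011       4.536      0.9344        2.06
  Change    -0.002592   -0.001728    0.001728    0.002592
  Equil      0.008407       4.534      0.9361       2.063
  solve Keq expr → x = 8.6416e-04; check Q = 6.2990e+05

Q₀ = 12.85; Q < K (proceeds forward)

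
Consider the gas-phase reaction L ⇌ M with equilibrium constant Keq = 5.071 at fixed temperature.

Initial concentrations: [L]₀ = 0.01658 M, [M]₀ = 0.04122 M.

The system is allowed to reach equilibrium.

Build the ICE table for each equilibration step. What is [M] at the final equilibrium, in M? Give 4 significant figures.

[M]_eq = 0.04828 M

Q₀ = 2.486 vs Keq = 5.071 ⇒ Q<K, forward
Step 1:
                    L           M
  I           0.01658     0.04122
  C         -0.007059    0.007059
  E          0.009521     0.04828
  solve Keq expr → x = 0.007059; check Q = 5.071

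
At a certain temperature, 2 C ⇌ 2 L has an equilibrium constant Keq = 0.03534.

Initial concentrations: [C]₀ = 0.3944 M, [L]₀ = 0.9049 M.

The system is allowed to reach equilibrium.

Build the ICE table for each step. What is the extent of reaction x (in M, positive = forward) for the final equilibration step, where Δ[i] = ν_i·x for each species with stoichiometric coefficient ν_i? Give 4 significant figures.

Q₀ = 5.264 vs Keq = 0.03534 ⇒ Q>K, reverse
Step 1:
                   C          L
  Initial     0.3944     0.9049
  Change      0.6993    -0.6993
  Equil        1.094     0.2056
  solve Keq expr → x = -0.3496; check Q = 0.03534

x = -0.3496 M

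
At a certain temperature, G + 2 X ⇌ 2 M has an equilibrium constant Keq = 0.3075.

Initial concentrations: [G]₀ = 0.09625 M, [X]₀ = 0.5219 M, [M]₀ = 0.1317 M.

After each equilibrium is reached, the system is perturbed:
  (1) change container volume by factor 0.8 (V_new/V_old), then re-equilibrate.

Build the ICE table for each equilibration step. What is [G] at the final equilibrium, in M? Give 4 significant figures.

[G]_eq = 0.1337 M

Q₀ = 0.6616 vs Keq = 0.3075 ⇒ Q>K, reverse
Step 1:
                   G          X          M
  I          0.09625     0.5219     0.1317
  C          0.01487    0.02973   -0.02973
  E           0.1111     0.5516      0.102
  solve Keq expr → x = -0.01487; check Q = 0.3075
Then change container volume by factor 0.8 (V_new/V_old).
Step 2:
                   G          X          M
  I           0.1389     0.6895     0.1275
  C        -0.005146   -0.01029    0.01029
  E           0.1337     0.6792     0.1378
  solve Keq expr → x = 0.005146; check Q = 0.3075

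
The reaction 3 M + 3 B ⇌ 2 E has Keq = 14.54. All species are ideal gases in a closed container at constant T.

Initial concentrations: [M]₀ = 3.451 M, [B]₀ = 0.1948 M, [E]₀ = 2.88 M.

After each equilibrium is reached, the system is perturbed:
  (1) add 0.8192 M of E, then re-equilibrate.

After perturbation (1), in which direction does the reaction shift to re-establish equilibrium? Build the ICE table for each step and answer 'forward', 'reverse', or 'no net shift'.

Direction: reverse

Q₀ = 27.3 vs Keq = 14.54 ⇒ Q>K, reverse
Step 1:
                  M         B         E
  I           3.451    0.1948      2.88
  C         0.04118   0.04118  -0.02745
  E           3.492     0.236     2.853
  solve Keq expr → x = -0.01373; check Q = 14.54
Then add 0.8192 M of E.
Step 2:
                  M         B         E
  I           3.492     0.236     3.672
  C         0.03888   0.03888  -0.02592
  E           3.531    0.2749     3.646
  solve Keq expr → x = -0.01296; check Q = 14.54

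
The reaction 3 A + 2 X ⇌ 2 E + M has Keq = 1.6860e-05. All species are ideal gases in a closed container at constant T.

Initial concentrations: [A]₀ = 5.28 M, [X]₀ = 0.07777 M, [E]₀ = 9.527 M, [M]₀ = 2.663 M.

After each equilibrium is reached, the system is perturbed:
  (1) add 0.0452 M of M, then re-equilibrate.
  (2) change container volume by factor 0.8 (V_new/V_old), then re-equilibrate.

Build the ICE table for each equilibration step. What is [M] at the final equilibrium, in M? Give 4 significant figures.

[M]_eq = 0.1141 M

Q₀ = 271.5 vs Keq = 1.6860e-05 ⇒ Q>K, reverse
Step 1:
                    A           X           E           M
  init           5.28     0.07777       9.527       2.663
  Δ             7.818       5.212      -5.212      -2.606
  eq             13.1        5.29       4.315     0.05694
  solve Keq expr → x = -2.606; check Q = 1.6860e-05
Then add 0.0452 M of M.
Step 2:
                    A           X           E           M
  init           13.1        5.29       4.315      0.1021
  Δ            0.1188     0.07919    -0.07919     -0.0396
  eq            13.22       5.369       4.236     0.06255
  solve Keq expr → x = -0.0396; check Q = 1.6860e-05
Then change container volume by factor 0.8 (V_new/V_old).
Step 3:
                    A           X           E           M
  init          16.52       6.711       5.295     0.07818
  Δ           -0.1078    -0.07186     0.07186     0.03593
  eq            16.41       6.639       5.366      0.1141
  solve Keq expr → x = 0.03593; check Q = 1.6860e-05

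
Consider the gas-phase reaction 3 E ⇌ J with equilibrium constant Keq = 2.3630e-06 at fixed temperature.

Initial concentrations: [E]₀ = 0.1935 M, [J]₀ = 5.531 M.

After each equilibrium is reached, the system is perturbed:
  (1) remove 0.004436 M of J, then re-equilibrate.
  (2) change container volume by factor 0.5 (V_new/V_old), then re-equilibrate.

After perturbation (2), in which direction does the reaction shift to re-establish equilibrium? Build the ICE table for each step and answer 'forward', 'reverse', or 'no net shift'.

Direction: forward

Q₀ = 763.4 vs Keq = 2.3630e-06 ⇒ Q>K, reverse
Step 1:
                  E         J
  I          0.1935     5.531
  C           16.56     -5.52
  E           16.75   0.01111
  solve Keq expr → x = -5.52; check Q = 2.3630e-06
Then remove 0.004436 M of J.
Step 2:
                  E         J
  I           16.75  0.006675
  C        -0.01323   0.00441
  E           16.74   0.01108
  solve Keq expr → x = 0.00441; check Q = 2.3630e-06
Then change container volume by factor 0.5 (V_new/V_old).
Step 3:
                  E         J
  I           33.48   0.02217
  C         -0.1949   0.06497
  E           33.28   0.08714
  solve Keq expr → x = 0.06497; check Q = 2.3630e-06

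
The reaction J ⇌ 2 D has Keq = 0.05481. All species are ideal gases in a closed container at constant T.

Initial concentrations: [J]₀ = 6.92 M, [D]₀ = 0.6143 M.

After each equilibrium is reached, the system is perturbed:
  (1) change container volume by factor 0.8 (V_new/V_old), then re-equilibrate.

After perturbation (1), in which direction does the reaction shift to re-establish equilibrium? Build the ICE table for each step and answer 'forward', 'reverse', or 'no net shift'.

Direction: reverse

Q₀ = 0.05453 vs Keq = 0.05481 ⇒ Q<K, forward
Step 1:
                   J          D
  init          6.92     0.6143
  Δ       -7.6368e-04   0.001527
  eq           6.919     0.6158
  solve Keq expr → x = 7.6368e-04; check Q = 0.05481
Then change container volume by factor 0.8 (V_new/V_old).
Step 2:
                   J          D
  init         8.649     0.7698
  Δ          0.03984   -0.07968
  eq           8.689     0.6901
  solve Keq expr → x = -0.03984; check Q = 0.05481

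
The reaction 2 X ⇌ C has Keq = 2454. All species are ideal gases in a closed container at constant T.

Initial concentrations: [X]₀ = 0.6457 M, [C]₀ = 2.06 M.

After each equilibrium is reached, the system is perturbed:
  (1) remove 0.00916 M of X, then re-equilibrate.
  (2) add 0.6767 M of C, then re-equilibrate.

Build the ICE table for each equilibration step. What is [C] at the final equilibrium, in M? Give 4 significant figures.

Q₀ = 4.941 vs Keq = 2454 ⇒ Q<K, forward
Step 1:
                   X          C
  Initial     0.6457       2.06
  Change     -0.6146     0.3073
  Equil      0.03106      2.367
  solve Keq expr → x = 0.3073; check Q = 2454
Then remove 0.00916 M of X.
Step 2:
                   X          C
  Initial     0.0219      2.367
  Change     0.00913  -0.004565
  Equil      0.03103      2.363
  solve Keq expr → x = -0.004565; check Q = 2454
Then add 0.6767 M of C.
Step 3:
                   X          C
  Initial    0.03103      3.039
  Change    0.004152  -0.002076
  Equil      0.03518      3.037
  solve Keq expr → x = -0.002076; check Q = 2454

[C]_eq = 3.037 M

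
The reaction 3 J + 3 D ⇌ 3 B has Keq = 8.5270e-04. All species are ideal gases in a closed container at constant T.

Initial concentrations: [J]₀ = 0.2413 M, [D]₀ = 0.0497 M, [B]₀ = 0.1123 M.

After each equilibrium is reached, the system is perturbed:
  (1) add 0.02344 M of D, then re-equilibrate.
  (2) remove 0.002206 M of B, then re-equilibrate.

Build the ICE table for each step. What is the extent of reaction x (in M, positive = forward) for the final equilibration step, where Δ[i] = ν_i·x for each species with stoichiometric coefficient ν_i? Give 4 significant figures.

Q₀ = 821.1 vs Keq = 8.5270e-04 ⇒ Q>K, reverse
Step 1:
                  J         D         B
  init       0.2413    0.0497    0.1123
  Δ          0.1071    0.1071   -0.1071
  eq         0.3484    0.1568  0.005181
  solve Keq expr → x = -0.03571; check Q = 8.5270e-04
Then add 0.02344 M of D.
Step 2:
                  J         D         B
  init       0.3484    0.1803  0.005181
  Δ       -7.3752e-04 -7.3752e-04 7.3752e-04
  eq         0.3477    0.1795  0.005919
  solve Keq expr → x = 2.4584e-04; check Q = 8.5270e-04
Then remove 0.002206 M of B.
Step 3:
                  J         D         B
  init       0.3477    0.1795  0.003713
  Δ       -0.002101 -0.002101  0.002101
  eq         0.3456    0.1774  0.005814
  solve Keq expr → x = 7.0046e-04; check Q = 8.5270e-04

x = 7.0046e-04 M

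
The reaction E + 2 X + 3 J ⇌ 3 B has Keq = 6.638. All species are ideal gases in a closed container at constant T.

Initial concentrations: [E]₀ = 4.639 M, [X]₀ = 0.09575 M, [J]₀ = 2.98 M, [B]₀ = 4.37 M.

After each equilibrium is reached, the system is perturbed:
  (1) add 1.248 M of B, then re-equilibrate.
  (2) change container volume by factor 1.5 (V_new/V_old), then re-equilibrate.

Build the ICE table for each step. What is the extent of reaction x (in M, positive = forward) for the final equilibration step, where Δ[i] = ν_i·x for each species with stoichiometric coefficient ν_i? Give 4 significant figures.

Q₀ = 74.15 vs Keq = 6.638 ⇒ Q>K, reverse
Step 1:
                    E           X           J           B
  I             4.639     0.09575        2.98        4.37
  C           0.08142      0.1628      0.2443     -0.2443
  E              4.72      0.2586       3.224       4.126
  solve Keq expr → x = -0.08142; check Q = 6.638
Then add 1.248 M of B.
Step 2:
                    E           X           J           B
  I              4.72      0.2586       3.224       5.374
  C           0.04417     0.08834      0.1325     -0.1325
  E             4.765      0.3469       3.357       5.241
  solve Keq expr → x = -0.04417; check Q = 6.638
Then change container volume by factor 1.5 (V_new/V_old).
Step 3:
                    E           X           J           B
  I             3.176      0.2313       2.238       3.494
  C           0.05841      0.1168      0.1752     -0.1752
  E             3.235      0.3481       2.413       3.319
  solve Keq expr → x = -0.05841; check Q = 6.638

x = -0.05841 M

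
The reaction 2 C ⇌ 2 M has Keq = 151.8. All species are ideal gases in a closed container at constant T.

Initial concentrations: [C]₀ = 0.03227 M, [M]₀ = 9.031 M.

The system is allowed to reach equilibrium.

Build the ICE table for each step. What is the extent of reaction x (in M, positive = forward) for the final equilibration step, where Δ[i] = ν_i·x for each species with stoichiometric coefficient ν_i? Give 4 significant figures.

Q₀ = 7.8320e+04 vs Keq = 151.8 ⇒ Q>K, reverse
Step 1:
                  C         M
  init      0.03227     9.031
  Δ          0.6481   -0.6481
  eq         0.6804     8.383
  solve Keq expr → x = -0.3241; check Q = 151.8

x = -0.3241 M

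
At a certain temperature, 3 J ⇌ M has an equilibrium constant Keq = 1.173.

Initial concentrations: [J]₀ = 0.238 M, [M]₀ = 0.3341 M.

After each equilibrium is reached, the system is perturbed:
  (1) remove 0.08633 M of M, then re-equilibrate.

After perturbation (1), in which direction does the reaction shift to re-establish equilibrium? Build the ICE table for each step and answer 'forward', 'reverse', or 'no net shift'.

Q₀ = 24.78 vs Keq = 1.173 ⇒ Q>K, reverse
Step 1:
                   J          M
  I            0.238     0.3341
  C           0.3362    -0.1121
  E           0.5742      0.222
  solve Keq expr → x = -0.1121; check Q = 1.173
Then remove 0.08633 M of M.
Step 2:
                   J          M
  I           0.5742     0.1357
  C         -0.06297    0.02099
  E           0.5112     0.1567
  solve Keq expr → x = 0.02099; check Q = 1.173

Direction: forward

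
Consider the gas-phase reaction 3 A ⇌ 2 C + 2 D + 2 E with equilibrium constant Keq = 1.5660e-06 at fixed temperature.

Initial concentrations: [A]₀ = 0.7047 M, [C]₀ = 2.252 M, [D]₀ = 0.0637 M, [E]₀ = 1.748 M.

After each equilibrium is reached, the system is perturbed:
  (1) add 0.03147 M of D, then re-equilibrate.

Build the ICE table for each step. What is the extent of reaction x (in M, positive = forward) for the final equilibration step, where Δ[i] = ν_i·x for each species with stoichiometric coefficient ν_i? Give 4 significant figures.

Q₀ = 0.1797 vs Keq = 1.5660e-06 ⇒ Q>K, reverse
Step 1:
                   A          C          D          E
  init        0.7047      2.252     0.0637      1.748
  Δ          0.09519   -0.06346   -0.06346   -0.06346
  eq          0.7999      2.189 2.4283e-04      1.685
  solve Keq expr → x = -0.03173; check Q = 1.5660e-06
Then add 0.03147 M of D.
Step 2:
                   A          C          D          E
  init        0.7999      2.189    0.03171      1.685
  Δ          0.04716   -0.03144   -0.03144   -0.03144
  eq           0.847      2.157 2.7358e-04      1.653
  solve Keq expr → x = -0.01572; check Q = 1.5660e-06

x = -0.01572 M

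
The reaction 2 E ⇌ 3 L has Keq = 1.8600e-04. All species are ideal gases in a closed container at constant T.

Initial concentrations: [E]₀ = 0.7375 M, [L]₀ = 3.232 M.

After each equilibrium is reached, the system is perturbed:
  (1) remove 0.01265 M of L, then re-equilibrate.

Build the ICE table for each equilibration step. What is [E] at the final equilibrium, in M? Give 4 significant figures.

[E]_eq = 2.808 M

Q₀ = 62.07 vs Keq = 1.8600e-04 ⇒ Q>K, reverse
Step 1:
                   E          L
  init        0.7375      3.232
  Δ            2.079     -3.118
  eq           2.816     0.1138
  solve Keq expr → x = -1.039; check Q = 1.8600e-04
Then remove 0.01265 M of L.
Step 2:
                   E          L
  init         2.816     0.1012
  Δ        -0.008284    0.01243
  eq           2.808     0.1136
  solve Keq expr → x = 0.004142; check Q = 1.8600e-04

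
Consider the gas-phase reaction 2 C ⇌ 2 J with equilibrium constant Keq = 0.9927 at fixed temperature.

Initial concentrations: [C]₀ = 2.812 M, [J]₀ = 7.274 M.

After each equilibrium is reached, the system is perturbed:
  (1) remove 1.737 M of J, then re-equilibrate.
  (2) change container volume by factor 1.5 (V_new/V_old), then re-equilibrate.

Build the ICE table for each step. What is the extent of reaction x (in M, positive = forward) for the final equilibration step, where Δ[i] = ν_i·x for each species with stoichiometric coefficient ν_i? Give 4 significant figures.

Q₀ = 6.691 vs Keq = 0.9927 ⇒ Q>K, reverse
Step 1:
                   C          J
  init         2.812      7.274
  Δ             2.24      -2.24
  eq           5.052      5.034
  solve Keq expr → x = -1.12; check Q = 0.9927
Then remove 1.737 M of J.
Step 2:
                   C          J
  init         5.052      3.297
  Δ          -0.8701     0.8701
  eq           4.182      4.167
  solve Keq expr → x = 0.435; check Q = 0.9927
Then change container volume by factor 1.5 (V_new/V_old).
Step 3:
                   C          J
  init         2.788      2.778
  Δ                0          0
  eq           2.788      2.778
  solve Keq expr → x = 0; check Q = 0.9927

x = 0 M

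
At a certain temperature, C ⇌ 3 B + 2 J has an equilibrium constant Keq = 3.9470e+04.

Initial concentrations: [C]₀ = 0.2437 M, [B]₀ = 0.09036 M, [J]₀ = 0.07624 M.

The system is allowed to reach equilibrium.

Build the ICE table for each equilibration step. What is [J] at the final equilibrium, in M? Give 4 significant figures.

Q₀ = 1.7597e-05 vs Keq = 3.9470e+04 ⇒ Q<K, forward
Step 1:
                   C          B          J
  init        0.2437    0.09036    0.07624
  Δ          -0.2437     0.7311     0.4874
  eq      4.4613e-06     0.8214     0.5636
  solve Keq expr → x = 0.2437; check Q = 3.9470e+04

[J]_eq = 0.5636 M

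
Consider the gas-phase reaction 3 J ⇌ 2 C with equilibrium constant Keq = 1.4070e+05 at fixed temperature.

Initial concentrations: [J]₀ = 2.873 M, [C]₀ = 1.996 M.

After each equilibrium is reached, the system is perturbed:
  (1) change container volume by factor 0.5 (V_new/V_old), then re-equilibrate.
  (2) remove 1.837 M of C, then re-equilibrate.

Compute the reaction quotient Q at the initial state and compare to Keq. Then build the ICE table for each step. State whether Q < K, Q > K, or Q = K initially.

Q₀ = 0.168; Q < K (proceeds forward)

Q₀ = 0.168 vs Keq = 1.4070e+05 ⇒ Q<K, forward
Step 1:
                   J          C
  Initial      2.873      1.996
  Change      -2.826      1.884
  Equil      0.04747       3.88
  solve Keq expr → x = 0.9418; check Q = 1.4070e+05
Then change container volume by factor 0.5 (V_new/V_old).
Step 2:
                   J          C
  Initial    0.09494      7.759
  Change     -0.0195      0.013
  Equil      0.07544      7.772
  solve Keq expr → x = 0.006501; check Q = 1.4070e+05
Then remove 1.837 M of C.
Step 3:
                   J          C
  Initial    0.07544      5.935
  Change    -0.01235   0.008236
  Equil      0.06309      5.944
  solve Keq expr → x = 0.004118; check Q = 1.4070e+05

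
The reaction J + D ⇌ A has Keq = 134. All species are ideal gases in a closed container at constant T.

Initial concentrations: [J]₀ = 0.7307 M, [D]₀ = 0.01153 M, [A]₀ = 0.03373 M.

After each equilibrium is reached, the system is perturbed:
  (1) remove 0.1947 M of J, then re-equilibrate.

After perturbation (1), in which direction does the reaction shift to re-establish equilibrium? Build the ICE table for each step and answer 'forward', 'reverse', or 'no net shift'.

Direction: reverse

Q₀ = 4.004 vs Keq = 134 ⇒ Q<K, forward
Step 1:
                  J         D         A
  Initial    0.7307   0.01153   0.03373
  Change   -0.01107  -0.01107   0.01107
  Equil      0.7196 4.6453e-04    0.0448
  solve Keq expr → x = 0.01107; check Q = 134
Then remove 0.1947 M of J.
Step 2:
                  J         D         A
  Initial    0.5249 4.6453e-04    0.0448
  Change  1.6968e-04 1.6968e-04 -1.6968e-04
  Equil      0.5251 6.3421e-04   0.04463
  solve Keq expr → x = -1.6968e-04; check Q = 134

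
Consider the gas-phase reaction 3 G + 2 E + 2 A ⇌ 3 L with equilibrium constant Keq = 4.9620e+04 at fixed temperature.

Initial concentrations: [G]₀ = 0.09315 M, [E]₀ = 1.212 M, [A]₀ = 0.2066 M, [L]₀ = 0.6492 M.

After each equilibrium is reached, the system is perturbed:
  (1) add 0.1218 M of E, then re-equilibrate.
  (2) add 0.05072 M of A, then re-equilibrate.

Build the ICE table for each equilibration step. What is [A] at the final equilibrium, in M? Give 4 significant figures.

Q₀ = 5399 vs Keq = 4.9620e+04 ⇒ Q<K, forward
Step 1:
                    G           E           A           L
  I           0.09315       1.212      0.2066      0.6492
  C           -0.0405      -0.027      -0.027      0.0405
  E           0.05265       1.185      0.1796      0.6897
  solve Keq expr → x = 0.0135; check Q = 4.9620e+04
Then add 0.1218 M of E.
Step 2:
                    G           E           A           L
  I           0.05265       1.307      0.1796      0.6897
  C         -0.002743   -0.001829   -0.001829    0.002743
  E           0.04991       1.305      0.1778      0.6924
  solve Keq expr → x = 9.1431e-04; check Q = 4.9620e+04
Then add 0.05072 M of A.
Step 3:
                    G           E           A           L
  I           0.04991       1.305      0.2285      0.6924
  C          -0.00663    -0.00442    -0.00442     0.00663
  E           0.04328       1.301      0.2241      0.6991
  solve Keq expr → x = 0.00221; check Q = 4.9620e+04

[A]_eq = 0.2241 M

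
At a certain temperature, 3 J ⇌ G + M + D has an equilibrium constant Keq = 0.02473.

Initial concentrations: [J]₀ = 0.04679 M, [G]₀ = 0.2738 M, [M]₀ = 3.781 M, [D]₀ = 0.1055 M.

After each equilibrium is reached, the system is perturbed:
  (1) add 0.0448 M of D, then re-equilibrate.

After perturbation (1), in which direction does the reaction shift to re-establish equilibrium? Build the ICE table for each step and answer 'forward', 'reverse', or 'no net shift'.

Direction: reverse

Q₀ = 1066 vs Keq = 0.02473 ⇒ Q>K, reverse
Step 1:
                    J           G           M           D
  I           0.04679      0.2738       3.781      0.1055
  C            0.3111     -0.1037     -0.1037     -0.1037
  E            0.3579      0.1701       3.677    0.001812
  solve Keq expr → x = -0.1037; check Q = 0.02473
Then add 0.0448 M of D.
Step 2:
                    J           G           M           D
  I            0.3579      0.1701       3.677     0.04661
  C            0.1224    -0.04079    -0.04079    -0.04079
  E            0.4802      0.1293       3.637    0.005823
  solve Keq expr → x = -0.04079; check Q = 0.02473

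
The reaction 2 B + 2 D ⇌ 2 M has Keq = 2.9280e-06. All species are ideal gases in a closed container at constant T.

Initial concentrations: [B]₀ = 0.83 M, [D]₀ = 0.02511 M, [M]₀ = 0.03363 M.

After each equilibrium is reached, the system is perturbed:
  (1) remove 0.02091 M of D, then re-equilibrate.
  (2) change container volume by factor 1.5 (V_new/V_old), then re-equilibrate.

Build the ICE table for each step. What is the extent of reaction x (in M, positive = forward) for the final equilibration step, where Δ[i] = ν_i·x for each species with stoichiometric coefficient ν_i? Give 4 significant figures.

Q₀ = 2.604 vs Keq = 2.9280e-06 ⇒ Q>K, reverse
Step 1:
                  B         D         M
  I            0.83   0.02511   0.03363
  C         0.03354   0.03354  -0.03354
  E          0.8635   0.05865 8.6669e-05
  solve Keq expr → x = -0.01677; check Q = 2.9280e-06
Then remove 0.02091 M of D.
Step 2:
                  B         D         M
  I          0.8635   0.03774 8.6669e-05
  C       3.0850e-05 3.0850e-05 -3.0850e-05
  E          0.8636   0.03777 5.5819e-05
  solve Keq expr → x = -1.5425e-05; check Q = 2.9280e-06
Then change container volume by factor 1.5 (V_new/V_old).
Step 3:
                  B         D         M
  I          0.5757   0.02518 3.7213e-05
  C       1.2391e-05 1.2391e-05 -1.2391e-05
  E          0.5757    0.0252 2.4821e-05
  solve Keq expr → x = -6.1957e-06; check Q = 2.9280e-06

x = -6.1957e-06 M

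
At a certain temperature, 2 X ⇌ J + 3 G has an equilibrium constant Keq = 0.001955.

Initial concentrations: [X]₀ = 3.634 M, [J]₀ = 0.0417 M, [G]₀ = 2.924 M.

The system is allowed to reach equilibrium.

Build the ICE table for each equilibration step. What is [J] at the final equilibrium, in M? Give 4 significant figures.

[J]_eq = 0.001226 M

Q₀ = 0.07894 vs Keq = 0.001955 ⇒ Q>K, reverse
Step 1:
                   X          J          G
  Initial      3.634     0.0417      2.924
  Change     0.08095   -0.04047    -0.1214
  Equil        3.715   0.001226      2.803
  solve Keq expr → x = -0.04047; check Q = 0.001955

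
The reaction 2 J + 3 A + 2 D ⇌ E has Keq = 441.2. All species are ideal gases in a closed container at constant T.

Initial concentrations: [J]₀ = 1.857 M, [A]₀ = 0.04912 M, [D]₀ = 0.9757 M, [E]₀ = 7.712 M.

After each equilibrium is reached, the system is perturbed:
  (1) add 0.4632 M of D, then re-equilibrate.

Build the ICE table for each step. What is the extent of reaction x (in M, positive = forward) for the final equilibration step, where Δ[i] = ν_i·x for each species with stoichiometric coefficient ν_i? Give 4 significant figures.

x = 0.01089 M

Q₀ = 1.9821e+04 vs Keq = 441.2 ⇒ Q>K, reverse
Step 1:
                    J           A           D           E
  Initial       1.857     0.04912      0.9757       7.712
  Change        0.075      0.1125       0.075     -0.0375
  Equil         1.932      0.1616       1.051       7.675
  solve Keq expr → x = -0.0375; check Q = 441.2
Then add 0.4632 M of D.
Step 2:
                    J           A           D           E
  Initial       1.932      0.1616       1.514       7.675
  Change     -0.02178    -0.03267    -0.02178     0.01089
  Equil          1.91      0.1289       1.492       7.685
  solve Keq expr → x = 0.01089; check Q = 441.2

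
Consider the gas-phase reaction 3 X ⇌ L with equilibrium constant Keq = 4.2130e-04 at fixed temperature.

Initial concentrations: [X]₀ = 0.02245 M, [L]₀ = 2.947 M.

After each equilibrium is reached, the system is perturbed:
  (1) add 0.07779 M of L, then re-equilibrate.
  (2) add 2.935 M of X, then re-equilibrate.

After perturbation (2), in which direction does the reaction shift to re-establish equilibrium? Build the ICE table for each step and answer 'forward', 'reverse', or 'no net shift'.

Direction: forward

Q₀ = 2.6045e+05 vs Keq = 4.2130e-04 ⇒ Q>K, reverse
Step 1:
                   X          L
  I          0.02245      2.947
  C            8.151     -2.717
  E            8.173       0.23
  solve Keq expr → x = -2.717; check Q = 4.2130e-04
Then add 0.07779 M of L.
Step 2:
                   X          L
  I            8.173     0.3078
  C           0.1853   -0.06178
  E            8.359      0.246
  solve Keq expr → x = -0.06178; check Q = 4.2130e-04
Then add 2.935 M of X.
Step 3:
                   X          L
  I            11.29      0.246
  C          -0.7453     0.2484
  E            10.55     0.4945
  solve Keq expr → x = 0.2484; check Q = 4.2130e-04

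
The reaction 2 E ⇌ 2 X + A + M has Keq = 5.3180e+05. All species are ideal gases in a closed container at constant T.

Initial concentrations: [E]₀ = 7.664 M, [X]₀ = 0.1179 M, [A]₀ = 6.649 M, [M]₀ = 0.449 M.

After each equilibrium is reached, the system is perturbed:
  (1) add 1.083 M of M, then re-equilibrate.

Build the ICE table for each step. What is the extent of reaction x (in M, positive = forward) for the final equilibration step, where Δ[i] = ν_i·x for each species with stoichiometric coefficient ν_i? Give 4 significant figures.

Q₀ = 7.0651e-04 vs Keq = 5.3180e+05 ⇒ Q<K, forward
Step 1:
                    E           X           A           M
  init          7.664      0.1179       6.649       0.449
  Δ            -7.594       7.594       3.797       3.797
  eq          0.07042       7.711       10.45       4.246
  solve Keq expr → x = 3.797; check Q = 5.3180e+05
Then add 1.083 M of M.
Step 2:
                    E           X           A           M
  init        0.07042       7.711       10.45       5.329
  Δ           0.00834    -0.00834    -0.00417    -0.00417
  eq          0.07876       7.703       10.44       5.325
  solve Keq expr → x = -0.00417; check Q = 5.3180e+05

x = -0.00417 M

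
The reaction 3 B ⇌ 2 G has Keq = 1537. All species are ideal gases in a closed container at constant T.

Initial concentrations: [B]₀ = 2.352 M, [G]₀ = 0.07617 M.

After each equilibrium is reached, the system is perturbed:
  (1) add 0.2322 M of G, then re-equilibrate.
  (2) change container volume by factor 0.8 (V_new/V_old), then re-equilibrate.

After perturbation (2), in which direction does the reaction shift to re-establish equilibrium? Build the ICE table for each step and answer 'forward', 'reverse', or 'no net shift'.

Q₀ = 4.4592e-04 vs Keq = 1537 ⇒ Q<K, forward
Step 1:
                   B          G
  I            2.352    0.07617
  C           -2.235       1.49
  E           0.1169      1.566
  solve Keq expr → x = 0.745; check Q = 1537
Then add 0.2322 M of G.
Step 2:
                   B          G
  I           0.1169      1.798
  C          0.01094   -0.00729
  E           0.1278      1.791
  solve Keq expr → x = -0.003645; check Q = 1537
Then change container volume by factor 0.8 (V_new/V_old).
Step 3:
                   B          G
  I           0.1598      2.239
  C         -0.01112   0.007416
  E           0.1486      2.246
  solve Keq expr → x = 0.003708; check Q = 1537

Direction: forward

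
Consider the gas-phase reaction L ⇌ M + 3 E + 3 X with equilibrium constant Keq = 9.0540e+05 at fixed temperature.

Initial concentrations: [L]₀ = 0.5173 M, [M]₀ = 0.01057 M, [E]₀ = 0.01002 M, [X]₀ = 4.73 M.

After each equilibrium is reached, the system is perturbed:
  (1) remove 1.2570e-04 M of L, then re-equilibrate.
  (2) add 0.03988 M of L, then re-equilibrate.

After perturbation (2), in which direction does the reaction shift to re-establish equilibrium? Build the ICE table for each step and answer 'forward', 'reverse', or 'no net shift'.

Direction: forward

Q₀ = 2.1753e-06 vs Keq = 9.0540e+05 ⇒ Q<K, forward
Step 1:
                  L         M         E         X
  Initial    0.5173   0.01057   0.01002      4.73
  Change    -0.5168    0.5168      1.55      1.55
  Equil   5.4799e-04    0.5273      1.56      6.28
  solve Keq expr → x = 0.5168; check Q = 9.0540e+05
Then remove 1.2570e-04 M of L.
Step 2:
                  L         M         E         X
  Initial 4.2229e-04    0.5273      1.56      6.28
  Change  1.2508e-04 -1.2508e-04 -3.7523e-04 -3.7523e-04
  Equil   5.4737e-04    0.5272      1.56      6.28
  solve Keq expr → x = -1.2508e-04; check Q = 9.0540e+05
Then add 0.03988 M of L.
Step 3:
                  L         M         E         X
  Initial   0.04043    0.5272      1.56      6.28
  Change   -0.03965   0.03965     0.119     0.119
  Equil   7.7619e-04    0.5668     1.679     6.399
  solve Keq expr → x = 0.03965; check Q = 9.0540e+05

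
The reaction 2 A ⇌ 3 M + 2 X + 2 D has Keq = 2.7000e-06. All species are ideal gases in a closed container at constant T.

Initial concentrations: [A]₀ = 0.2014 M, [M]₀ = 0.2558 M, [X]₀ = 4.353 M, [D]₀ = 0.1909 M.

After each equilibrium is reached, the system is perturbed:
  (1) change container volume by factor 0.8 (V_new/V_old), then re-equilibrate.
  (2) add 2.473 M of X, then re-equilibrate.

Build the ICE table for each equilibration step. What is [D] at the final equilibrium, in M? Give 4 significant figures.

[D]_eq = 0.03788 M

Q₀ = 0.285 vs Keq = 2.7000e-06 ⇒ Q>K, reverse
Step 1:
                   A          M          X          D
  I           0.2014     0.2558      4.353     0.1909
  C           0.1543    -0.2314    -0.1543    -0.1543
  E           0.3557    0.02436      4.199    0.03661
  solve Keq expr → x = -0.07715; check Q = 2.7000e-06
Then change container volume by factor 0.8 (V_new/V_old).
Step 2:
                   A          M          X          D
  I           0.4446    0.03045      5.248    0.04576
  C         0.005047  -0.007571  -0.005047  -0.005047
  E           0.4497    0.02288      5.243    0.04071
  solve Keq expr → x = -0.002524; check Q = 2.7000e-06
Then add 2.473 M of X.
Step 3:
                   A          M          X          D
  I           0.4497    0.02288      7.716    0.04071
  C         0.002829  -0.004244  -0.002829  -0.002829
  E           0.4525    0.01864      7.714    0.03788
  solve Keq expr → x = -0.001415; check Q = 2.7000e-06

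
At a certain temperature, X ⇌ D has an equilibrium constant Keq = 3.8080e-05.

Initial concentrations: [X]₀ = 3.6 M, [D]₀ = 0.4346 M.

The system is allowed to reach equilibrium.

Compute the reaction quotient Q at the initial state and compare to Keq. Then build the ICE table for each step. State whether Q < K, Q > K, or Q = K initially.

Q₀ = 0.1207 vs Keq = 3.8080e-05 ⇒ Q>K, reverse
Step 1:
                  X         D
  Initial       3.6    0.4346
  Change     0.4344   -0.4344
  Equil       4.034 1.5363e-04
  solve Keq expr → x = -0.4344; check Q = 3.8080e-05

Q₀ = 0.1207; Q > K (proceeds reverse)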